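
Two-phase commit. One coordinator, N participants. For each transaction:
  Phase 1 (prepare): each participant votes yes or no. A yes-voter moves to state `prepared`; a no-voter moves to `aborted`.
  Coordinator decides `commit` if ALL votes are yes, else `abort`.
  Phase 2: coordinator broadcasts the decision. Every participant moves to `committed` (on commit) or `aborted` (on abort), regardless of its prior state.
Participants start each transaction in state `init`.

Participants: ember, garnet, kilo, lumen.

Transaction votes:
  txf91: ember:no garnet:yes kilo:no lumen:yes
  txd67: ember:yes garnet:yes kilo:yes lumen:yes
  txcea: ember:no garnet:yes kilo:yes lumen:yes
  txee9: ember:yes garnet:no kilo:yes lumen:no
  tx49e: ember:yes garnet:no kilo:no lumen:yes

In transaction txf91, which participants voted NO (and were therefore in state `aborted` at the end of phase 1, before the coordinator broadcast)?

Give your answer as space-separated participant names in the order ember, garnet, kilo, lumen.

Answer: ember kilo

Derivation:
Txn txf91 phase 1: ember no -> aborted; garnet yes -> prepared; kilo no -> aborted; lumen yes -> prepared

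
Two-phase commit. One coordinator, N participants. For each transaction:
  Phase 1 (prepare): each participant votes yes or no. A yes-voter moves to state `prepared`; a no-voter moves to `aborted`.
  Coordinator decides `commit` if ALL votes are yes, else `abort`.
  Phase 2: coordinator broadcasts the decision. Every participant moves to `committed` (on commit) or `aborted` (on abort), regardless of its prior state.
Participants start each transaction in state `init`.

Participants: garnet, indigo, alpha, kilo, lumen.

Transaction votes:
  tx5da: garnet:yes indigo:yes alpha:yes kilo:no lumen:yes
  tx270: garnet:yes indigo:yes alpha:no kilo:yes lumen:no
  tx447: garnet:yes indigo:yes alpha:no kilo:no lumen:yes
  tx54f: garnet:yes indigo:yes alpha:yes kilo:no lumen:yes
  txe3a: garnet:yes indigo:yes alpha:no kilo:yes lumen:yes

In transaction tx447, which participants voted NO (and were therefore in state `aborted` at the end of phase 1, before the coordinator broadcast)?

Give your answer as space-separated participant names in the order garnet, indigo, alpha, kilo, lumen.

Answer: alpha kilo

Derivation:
Txn tx447 phase 1: garnet yes -> prepared; indigo yes -> prepared; alpha no -> aborted; kilo no -> aborted; lumen yes -> prepared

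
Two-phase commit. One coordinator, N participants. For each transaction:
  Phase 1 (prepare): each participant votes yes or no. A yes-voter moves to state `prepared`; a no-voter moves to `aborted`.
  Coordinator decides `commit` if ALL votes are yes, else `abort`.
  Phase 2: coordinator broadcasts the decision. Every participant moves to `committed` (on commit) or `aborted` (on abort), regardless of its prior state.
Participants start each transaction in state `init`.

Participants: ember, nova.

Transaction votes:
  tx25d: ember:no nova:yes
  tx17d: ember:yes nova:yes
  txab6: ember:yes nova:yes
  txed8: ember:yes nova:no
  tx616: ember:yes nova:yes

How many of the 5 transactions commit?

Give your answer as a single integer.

Answer: 3

Derivation:
tx25d: no from ember -> abort (commits=0)
tx17d: all yes -> commit (commits=1)
txab6: all yes -> commit (commits=2)
txed8: no from nova -> abort (commits=2)
tx616: all yes -> commit (commits=3)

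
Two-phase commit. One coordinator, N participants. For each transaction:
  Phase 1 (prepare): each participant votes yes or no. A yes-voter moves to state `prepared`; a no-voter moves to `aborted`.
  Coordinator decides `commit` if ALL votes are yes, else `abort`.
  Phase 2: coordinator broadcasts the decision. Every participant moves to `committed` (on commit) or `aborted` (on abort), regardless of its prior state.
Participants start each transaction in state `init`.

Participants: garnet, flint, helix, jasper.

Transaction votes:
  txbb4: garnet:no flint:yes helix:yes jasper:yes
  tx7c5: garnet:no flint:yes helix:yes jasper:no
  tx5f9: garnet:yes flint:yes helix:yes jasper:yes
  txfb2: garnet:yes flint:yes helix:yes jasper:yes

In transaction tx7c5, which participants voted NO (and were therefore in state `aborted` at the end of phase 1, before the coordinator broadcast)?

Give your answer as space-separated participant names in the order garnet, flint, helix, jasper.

Txn tx7c5 phase 1: garnet no -> aborted; flint yes -> prepared; helix yes -> prepared; jasper no -> aborted

Answer: garnet jasper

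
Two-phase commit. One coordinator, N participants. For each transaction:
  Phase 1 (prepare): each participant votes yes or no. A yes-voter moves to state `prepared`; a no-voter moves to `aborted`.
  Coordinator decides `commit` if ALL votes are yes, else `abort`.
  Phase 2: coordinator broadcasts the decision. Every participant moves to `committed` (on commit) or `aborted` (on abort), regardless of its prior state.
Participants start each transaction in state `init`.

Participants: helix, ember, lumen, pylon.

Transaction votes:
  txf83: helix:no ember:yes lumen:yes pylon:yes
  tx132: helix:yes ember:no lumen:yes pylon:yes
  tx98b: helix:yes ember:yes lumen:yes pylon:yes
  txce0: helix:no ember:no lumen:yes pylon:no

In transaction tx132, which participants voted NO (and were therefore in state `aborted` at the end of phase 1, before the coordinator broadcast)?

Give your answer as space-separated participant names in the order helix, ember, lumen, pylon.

Txn tx132 phase 1: helix yes -> prepared; ember no -> aborted; lumen yes -> prepared; pylon yes -> prepared

Answer: ember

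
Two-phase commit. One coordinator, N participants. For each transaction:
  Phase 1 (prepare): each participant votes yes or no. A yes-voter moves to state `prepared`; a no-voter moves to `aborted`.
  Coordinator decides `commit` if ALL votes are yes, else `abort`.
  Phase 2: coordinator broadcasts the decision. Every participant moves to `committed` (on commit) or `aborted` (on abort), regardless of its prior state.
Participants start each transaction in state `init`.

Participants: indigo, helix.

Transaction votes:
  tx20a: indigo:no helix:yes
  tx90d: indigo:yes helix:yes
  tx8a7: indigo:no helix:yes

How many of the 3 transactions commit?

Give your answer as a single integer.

Answer: 1

Derivation:
tx20a: no from indigo -> abort (commits=0)
tx90d: all yes -> commit (commits=1)
tx8a7: no from indigo -> abort (commits=1)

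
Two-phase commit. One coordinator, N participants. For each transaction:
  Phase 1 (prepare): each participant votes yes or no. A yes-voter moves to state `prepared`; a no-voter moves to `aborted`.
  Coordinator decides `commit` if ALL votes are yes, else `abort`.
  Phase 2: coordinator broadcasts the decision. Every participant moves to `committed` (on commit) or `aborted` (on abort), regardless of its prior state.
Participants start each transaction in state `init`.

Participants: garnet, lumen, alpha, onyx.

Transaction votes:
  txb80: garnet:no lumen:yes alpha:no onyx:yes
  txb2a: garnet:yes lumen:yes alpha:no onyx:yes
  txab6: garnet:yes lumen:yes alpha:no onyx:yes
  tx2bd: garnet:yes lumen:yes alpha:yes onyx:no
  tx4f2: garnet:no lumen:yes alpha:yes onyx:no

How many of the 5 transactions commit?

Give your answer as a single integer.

txb80: no from garnet, alpha -> abort (commits=0)
txb2a: no from alpha -> abort (commits=0)
txab6: no from alpha -> abort (commits=0)
tx2bd: no from onyx -> abort (commits=0)
tx4f2: no from garnet, onyx -> abort (commits=0)

Answer: 0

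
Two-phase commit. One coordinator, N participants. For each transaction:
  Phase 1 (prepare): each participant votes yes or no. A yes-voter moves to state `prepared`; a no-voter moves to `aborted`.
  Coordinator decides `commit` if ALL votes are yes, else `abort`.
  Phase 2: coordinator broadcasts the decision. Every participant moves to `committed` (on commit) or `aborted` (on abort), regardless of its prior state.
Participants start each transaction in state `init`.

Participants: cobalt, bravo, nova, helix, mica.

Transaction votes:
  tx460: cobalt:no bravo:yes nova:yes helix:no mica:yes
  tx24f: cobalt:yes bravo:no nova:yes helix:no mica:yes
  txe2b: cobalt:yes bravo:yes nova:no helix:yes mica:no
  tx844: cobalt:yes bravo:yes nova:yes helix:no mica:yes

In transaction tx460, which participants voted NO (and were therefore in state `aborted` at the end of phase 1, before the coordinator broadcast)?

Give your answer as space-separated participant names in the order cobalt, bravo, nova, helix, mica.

Answer: cobalt helix

Derivation:
Txn tx460 phase 1: cobalt no -> aborted; bravo yes -> prepared; nova yes -> prepared; helix no -> aborted; mica yes -> prepared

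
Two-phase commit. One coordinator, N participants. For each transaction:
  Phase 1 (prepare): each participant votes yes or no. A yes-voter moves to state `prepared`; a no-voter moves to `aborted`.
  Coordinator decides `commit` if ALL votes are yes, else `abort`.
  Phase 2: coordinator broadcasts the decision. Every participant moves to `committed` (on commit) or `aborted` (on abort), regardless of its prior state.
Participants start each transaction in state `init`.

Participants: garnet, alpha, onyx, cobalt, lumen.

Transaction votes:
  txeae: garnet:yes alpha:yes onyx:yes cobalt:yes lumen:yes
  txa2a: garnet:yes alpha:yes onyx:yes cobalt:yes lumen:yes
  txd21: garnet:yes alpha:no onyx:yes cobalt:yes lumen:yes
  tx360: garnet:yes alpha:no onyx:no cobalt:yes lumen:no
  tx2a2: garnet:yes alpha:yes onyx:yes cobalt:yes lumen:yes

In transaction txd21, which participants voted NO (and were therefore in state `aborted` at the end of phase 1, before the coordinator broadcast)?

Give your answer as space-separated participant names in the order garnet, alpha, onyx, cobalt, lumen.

Answer: alpha

Derivation:
Txn txd21 phase 1: garnet yes -> prepared; alpha no -> aborted; onyx yes -> prepared; cobalt yes -> prepared; lumen yes -> prepared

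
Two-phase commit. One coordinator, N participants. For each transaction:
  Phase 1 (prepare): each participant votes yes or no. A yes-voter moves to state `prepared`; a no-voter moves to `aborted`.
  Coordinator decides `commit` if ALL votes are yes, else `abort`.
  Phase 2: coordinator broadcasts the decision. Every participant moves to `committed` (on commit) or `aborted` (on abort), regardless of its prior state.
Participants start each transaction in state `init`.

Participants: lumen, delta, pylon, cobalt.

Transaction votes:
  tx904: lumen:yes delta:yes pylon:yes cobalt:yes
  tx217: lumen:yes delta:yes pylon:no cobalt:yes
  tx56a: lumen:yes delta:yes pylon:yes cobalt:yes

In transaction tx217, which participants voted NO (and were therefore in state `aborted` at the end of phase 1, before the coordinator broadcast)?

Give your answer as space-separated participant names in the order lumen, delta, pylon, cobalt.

Answer: pylon

Derivation:
Txn tx217 phase 1: lumen yes -> prepared; delta yes -> prepared; pylon no -> aborted; cobalt yes -> prepared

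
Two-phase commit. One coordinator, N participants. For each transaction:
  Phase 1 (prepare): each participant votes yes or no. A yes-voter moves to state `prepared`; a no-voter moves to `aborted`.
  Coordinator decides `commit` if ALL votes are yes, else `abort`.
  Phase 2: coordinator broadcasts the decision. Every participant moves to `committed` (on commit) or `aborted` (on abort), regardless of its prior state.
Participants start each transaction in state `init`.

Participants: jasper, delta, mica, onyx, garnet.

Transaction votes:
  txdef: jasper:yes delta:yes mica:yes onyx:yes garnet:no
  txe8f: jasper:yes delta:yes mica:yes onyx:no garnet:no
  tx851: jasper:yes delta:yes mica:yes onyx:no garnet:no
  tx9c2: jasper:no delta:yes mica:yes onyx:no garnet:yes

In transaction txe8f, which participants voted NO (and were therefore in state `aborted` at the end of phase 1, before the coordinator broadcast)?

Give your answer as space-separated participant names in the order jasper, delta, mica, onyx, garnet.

Answer: onyx garnet

Derivation:
Txn txe8f phase 1: jasper yes -> prepared; delta yes -> prepared; mica yes -> prepared; onyx no -> aborted; garnet no -> aborted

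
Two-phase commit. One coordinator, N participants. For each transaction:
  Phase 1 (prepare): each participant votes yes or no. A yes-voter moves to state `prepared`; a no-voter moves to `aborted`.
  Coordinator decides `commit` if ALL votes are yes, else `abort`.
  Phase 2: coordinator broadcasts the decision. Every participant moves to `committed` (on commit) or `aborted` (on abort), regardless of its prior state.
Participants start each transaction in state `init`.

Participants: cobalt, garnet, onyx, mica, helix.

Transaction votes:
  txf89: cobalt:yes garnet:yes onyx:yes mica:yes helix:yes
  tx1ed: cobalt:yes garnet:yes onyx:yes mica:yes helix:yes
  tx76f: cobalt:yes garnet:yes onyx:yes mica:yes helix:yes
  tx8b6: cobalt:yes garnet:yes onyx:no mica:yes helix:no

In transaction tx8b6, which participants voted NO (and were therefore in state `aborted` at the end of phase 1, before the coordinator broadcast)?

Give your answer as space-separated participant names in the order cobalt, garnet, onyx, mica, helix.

Txn tx8b6 phase 1: cobalt yes -> prepared; garnet yes -> prepared; onyx no -> aborted; mica yes -> prepared; helix no -> aborted

Answer: onyx helix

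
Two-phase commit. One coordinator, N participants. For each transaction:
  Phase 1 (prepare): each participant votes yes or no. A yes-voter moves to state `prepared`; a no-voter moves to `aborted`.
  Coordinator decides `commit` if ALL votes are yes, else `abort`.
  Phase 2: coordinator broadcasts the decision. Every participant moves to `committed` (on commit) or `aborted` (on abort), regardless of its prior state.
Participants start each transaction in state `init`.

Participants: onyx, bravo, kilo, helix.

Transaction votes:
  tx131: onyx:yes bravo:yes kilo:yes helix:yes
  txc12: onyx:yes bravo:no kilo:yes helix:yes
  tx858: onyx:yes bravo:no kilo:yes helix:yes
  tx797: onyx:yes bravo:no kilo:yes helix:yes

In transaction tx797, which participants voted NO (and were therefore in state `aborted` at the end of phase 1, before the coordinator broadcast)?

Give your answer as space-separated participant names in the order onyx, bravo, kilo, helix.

Answer: bravo

Derivation:
Txn tx797 phase 1: onyx yes -> prepared; bravo no -> aborted; kilo yes -> prepared; helix yes -> prepared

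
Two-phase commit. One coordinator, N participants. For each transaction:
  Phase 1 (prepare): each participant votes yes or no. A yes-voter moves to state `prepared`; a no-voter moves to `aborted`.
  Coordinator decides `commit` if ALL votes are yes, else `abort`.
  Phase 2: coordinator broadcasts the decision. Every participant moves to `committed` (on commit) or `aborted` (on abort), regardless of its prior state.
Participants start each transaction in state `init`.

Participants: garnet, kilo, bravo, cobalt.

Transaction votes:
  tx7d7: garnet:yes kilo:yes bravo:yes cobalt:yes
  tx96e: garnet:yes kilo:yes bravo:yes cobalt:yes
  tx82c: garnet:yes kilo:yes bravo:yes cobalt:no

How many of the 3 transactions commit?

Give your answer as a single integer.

Answer: 2

Derivation:
tx7d7: all yes -> commit (commits=1)
tx96e: all yes -> commit (commits=2)
tx82c: no from cobalt -> abort (commits=2)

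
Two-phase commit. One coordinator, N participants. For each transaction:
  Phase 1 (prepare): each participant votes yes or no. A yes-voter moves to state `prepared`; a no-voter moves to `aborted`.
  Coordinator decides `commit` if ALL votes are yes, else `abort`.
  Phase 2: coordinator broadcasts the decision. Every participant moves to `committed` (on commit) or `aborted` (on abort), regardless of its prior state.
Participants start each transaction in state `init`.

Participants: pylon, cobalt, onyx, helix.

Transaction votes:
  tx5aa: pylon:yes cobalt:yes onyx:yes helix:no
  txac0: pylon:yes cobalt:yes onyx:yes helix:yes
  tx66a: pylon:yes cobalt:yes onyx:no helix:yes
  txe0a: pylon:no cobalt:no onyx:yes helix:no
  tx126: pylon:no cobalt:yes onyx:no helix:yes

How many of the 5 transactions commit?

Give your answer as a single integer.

Answer: 1

Derivation:
tx5aa: no from helix -> abort (commits=0)
txac0: all yes -> commit (commits=1)
tx66a: no from onyx -> abort (commits=1)
txe0a: no from pylon, cobalt, helix -> abort (commits=1)
tx126: no from pylon, onyx -> abort (commits=1)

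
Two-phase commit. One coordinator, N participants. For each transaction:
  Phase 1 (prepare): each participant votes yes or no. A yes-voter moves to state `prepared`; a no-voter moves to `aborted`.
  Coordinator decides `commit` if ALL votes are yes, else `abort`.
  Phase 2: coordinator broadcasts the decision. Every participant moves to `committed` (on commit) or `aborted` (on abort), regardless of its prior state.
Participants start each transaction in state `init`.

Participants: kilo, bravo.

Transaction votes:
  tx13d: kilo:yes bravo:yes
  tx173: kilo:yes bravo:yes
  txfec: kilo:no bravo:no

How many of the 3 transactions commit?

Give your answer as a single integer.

Answer: 2

Derivation:
tx13d: all yes -> commit (commits=1)
tx173: all yes -> commit (commits=2)
txfec: no from kilo, bravo -> abort (commits=2)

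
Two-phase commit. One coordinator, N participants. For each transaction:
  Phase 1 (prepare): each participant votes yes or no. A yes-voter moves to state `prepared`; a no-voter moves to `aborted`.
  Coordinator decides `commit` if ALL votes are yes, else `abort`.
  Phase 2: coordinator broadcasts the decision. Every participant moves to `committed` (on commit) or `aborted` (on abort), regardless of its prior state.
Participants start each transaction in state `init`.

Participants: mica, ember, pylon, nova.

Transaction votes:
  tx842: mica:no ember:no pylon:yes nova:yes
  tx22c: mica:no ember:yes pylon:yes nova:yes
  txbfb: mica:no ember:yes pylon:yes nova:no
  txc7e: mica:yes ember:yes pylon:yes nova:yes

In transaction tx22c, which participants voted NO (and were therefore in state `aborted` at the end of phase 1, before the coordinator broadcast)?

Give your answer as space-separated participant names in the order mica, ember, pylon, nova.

Txn tx22c phase 1: mica no -> aborted; ember yes -> prepared; pylon yes -> prepared; nova yes -> prepared

Answer: mica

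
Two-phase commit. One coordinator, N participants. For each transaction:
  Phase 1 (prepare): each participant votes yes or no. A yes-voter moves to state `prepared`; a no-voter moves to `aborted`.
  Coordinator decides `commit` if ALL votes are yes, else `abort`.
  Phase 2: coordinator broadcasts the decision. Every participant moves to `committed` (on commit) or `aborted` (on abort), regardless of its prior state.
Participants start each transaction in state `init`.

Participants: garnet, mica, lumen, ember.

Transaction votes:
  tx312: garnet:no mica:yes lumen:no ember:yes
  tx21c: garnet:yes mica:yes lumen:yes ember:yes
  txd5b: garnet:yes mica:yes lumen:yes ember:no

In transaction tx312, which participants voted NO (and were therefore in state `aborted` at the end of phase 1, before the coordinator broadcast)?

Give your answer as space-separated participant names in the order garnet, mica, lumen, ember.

Txn tx312 phase 1: garnet no -> aborted; mica yes -> prepared; lumen no -> aborted; ember yes -> prepared

Answer: garnet lumen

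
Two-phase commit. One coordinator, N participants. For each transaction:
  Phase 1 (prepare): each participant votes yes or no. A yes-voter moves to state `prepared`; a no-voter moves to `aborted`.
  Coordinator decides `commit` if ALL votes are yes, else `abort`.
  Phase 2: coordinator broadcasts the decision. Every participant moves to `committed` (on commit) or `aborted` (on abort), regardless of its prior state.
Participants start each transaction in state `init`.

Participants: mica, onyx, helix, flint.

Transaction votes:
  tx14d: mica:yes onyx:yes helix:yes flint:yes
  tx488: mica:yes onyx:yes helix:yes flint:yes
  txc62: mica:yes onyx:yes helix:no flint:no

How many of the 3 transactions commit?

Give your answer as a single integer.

tx14d: all yes -> commit (commits=1)
tx488: all yes -> commit (commits=2)
txc62: no from helix, flint -> abort (commits=2)

Answer: 2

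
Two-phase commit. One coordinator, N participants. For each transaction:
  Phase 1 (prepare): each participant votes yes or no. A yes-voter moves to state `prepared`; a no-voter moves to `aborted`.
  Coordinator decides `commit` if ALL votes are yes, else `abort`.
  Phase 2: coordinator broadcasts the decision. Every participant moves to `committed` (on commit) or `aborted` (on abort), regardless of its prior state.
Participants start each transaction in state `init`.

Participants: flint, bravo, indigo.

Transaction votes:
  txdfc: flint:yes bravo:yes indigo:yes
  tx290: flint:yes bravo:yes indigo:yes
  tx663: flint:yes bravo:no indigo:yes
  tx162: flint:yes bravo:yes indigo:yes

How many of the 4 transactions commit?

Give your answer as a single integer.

txdfc: all yes -> commit (commits=1)
tx290: all yes -> commit (commits=2)
tx663: no from bravo -> abort (commits=2)
tx162: all yes -> commit (commits=3)

Answer: 3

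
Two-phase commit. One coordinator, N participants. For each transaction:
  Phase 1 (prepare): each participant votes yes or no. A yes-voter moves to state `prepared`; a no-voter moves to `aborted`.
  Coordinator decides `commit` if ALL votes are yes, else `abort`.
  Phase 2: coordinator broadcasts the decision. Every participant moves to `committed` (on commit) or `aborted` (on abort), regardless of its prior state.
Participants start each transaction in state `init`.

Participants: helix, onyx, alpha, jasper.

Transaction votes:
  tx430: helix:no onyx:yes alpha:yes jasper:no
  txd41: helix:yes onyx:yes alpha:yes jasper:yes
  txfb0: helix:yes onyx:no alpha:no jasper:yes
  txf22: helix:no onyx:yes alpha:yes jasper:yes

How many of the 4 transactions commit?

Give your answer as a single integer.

Answer: 1

Derivation:
tx430: no from helix, jasper -> abort (commits=0)
txd41: all yes -> commit (commits=1)
txfb0: no from onyx, alpha -> abort (commits=1)
txf22: no from helix -> abort (commits=1)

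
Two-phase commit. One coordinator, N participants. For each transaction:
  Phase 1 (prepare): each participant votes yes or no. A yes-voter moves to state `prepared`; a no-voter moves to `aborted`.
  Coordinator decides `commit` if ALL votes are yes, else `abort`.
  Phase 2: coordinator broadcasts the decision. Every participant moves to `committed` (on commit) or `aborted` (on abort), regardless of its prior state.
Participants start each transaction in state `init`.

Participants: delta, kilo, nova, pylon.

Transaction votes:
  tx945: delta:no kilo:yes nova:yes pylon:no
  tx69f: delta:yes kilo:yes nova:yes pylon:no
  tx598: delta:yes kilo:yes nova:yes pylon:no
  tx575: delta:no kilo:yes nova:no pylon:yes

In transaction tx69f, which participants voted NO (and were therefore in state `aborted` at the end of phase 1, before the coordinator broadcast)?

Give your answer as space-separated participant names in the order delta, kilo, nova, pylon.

Txn tx69f phase 1: delta yes -> prepared; kilo yes -> prepared; nova yes -> prepared; pylon no -> aborted

Answer: pylon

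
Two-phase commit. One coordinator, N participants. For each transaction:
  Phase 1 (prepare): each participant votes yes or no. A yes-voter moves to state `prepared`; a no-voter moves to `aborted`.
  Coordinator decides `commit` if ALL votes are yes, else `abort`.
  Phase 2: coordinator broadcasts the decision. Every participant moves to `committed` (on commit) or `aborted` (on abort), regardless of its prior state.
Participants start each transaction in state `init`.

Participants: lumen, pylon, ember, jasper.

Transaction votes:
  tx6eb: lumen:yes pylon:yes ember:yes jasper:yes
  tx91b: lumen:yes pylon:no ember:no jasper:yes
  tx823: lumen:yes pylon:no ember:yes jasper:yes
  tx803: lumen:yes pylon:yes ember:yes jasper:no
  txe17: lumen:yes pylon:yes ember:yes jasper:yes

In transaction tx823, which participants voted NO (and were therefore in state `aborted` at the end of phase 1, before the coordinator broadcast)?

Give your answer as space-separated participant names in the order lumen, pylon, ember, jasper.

Txn tx823 phase 1: lumen yes -> prepared; pylon no -> aborted; ember yes -> prepared; jasper yes -> prepared

Answer: pylon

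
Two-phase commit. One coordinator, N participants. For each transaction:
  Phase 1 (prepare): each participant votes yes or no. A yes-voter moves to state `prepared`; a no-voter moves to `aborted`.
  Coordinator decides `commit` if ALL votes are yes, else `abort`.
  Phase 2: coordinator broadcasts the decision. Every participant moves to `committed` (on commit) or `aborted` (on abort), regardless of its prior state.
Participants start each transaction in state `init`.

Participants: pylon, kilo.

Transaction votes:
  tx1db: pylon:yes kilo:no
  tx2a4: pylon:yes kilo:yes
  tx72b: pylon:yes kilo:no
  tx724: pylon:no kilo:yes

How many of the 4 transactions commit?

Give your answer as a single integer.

Answer: 1

Derivation:
tx1db: no from kilo -> abort (commits=0)
tx2a4: all yes -> commit (commits=1)
tx72b: no from kilo -> abort (commits=1)
tx724: no from pylon -> abort (commits=1)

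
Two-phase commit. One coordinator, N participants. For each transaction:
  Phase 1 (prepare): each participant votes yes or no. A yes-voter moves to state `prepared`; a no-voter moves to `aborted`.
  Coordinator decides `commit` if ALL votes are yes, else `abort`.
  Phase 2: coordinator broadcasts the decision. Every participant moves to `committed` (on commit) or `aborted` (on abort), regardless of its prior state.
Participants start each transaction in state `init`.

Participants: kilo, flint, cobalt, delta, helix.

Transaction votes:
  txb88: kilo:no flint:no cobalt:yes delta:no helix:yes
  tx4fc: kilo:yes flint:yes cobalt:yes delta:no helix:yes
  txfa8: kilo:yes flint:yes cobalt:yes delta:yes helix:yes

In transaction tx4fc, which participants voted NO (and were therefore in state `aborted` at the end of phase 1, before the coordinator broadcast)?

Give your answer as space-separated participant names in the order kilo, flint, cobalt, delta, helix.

Answer: delta

Derivation:
Txn tx4fc phase 1: kilo yes -> prepared; flint yes -> prepared; cobalt yes -> prepared; delta no -> aborted; helix yes -> prepared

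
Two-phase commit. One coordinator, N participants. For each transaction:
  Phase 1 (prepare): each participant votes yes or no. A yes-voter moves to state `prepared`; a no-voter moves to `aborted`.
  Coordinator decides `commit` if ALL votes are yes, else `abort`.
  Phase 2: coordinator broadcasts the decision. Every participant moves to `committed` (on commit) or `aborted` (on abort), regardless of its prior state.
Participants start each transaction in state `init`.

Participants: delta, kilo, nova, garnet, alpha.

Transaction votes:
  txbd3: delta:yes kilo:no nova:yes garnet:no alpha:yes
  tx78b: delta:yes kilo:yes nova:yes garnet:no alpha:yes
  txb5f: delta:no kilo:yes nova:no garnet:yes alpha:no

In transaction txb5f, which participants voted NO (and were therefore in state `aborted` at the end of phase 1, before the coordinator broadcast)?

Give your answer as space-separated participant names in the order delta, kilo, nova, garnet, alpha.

Txn txb5f phase 1: delta no -> aborted; kilo yes -> prepared; nova no -> aborted; garnet yes -> prepared; alpha no -> aborted

Answer: delta nova alpha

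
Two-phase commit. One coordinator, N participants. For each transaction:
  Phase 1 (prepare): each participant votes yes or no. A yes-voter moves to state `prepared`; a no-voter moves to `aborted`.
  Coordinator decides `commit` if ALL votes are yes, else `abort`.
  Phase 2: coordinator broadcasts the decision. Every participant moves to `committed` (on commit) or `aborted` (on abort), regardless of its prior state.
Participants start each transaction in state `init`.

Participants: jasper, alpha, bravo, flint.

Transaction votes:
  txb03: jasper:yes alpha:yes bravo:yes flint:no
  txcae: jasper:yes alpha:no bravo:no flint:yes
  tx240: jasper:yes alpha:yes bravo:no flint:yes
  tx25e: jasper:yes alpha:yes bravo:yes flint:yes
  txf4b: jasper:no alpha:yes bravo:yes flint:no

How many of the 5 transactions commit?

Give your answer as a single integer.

Answer: 1

Derivation:
txb03: no from flint -> abort (commits=0)
txcae: no from alpha, bravo -> abort (commits=0)
tx240: no from bravo -> abort (commits=0)
tx25e: all yes -> commit (commits=1)
txf4b: no from jasper, flint -> abort (commits=1)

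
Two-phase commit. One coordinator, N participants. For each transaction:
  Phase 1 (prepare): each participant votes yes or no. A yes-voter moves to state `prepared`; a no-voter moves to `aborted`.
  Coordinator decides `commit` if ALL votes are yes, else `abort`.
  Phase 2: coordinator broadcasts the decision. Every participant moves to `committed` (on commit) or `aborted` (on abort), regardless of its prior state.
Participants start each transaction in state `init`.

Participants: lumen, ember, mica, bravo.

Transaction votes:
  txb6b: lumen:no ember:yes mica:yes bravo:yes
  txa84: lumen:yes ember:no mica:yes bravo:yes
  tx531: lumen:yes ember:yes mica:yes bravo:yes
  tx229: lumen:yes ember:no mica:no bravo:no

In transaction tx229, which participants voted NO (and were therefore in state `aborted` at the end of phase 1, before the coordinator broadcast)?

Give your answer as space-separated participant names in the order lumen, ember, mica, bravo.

Answer: ember mica bravo

Derivation:
Txn tx229 phase 1: lumen yes -> prepared; ember no -> aborted; mica no -> aborted; bravo no -> aborted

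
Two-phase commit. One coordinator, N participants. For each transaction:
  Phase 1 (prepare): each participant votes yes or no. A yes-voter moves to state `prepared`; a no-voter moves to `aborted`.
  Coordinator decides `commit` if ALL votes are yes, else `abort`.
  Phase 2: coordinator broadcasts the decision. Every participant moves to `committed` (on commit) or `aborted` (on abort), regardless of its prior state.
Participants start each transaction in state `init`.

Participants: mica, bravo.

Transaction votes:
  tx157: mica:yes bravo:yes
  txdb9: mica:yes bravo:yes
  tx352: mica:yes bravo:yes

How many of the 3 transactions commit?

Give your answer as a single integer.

tx157: all yes -> commit (commits=1)
txdb9: all yes -> commit (commits=2)
tx352: all yes -> commit (commits=3)

Answer: 3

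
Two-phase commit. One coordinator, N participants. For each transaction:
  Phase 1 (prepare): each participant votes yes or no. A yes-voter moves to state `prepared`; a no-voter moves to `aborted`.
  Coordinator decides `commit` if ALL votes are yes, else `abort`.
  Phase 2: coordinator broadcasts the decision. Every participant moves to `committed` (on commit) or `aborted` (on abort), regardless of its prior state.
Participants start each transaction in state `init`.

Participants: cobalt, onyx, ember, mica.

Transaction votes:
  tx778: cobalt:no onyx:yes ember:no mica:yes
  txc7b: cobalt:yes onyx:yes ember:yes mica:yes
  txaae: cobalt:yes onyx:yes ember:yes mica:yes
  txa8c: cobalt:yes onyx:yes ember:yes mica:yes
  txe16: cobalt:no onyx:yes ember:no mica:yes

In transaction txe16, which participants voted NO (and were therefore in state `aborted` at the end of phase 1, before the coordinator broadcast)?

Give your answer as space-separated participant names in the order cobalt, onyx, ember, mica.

Txn txe16 phase 1: cobalt no -> aborted; onyx yes -> prepared; ember no -> aborted; mica yes -> prepared

Answer: cobalt ember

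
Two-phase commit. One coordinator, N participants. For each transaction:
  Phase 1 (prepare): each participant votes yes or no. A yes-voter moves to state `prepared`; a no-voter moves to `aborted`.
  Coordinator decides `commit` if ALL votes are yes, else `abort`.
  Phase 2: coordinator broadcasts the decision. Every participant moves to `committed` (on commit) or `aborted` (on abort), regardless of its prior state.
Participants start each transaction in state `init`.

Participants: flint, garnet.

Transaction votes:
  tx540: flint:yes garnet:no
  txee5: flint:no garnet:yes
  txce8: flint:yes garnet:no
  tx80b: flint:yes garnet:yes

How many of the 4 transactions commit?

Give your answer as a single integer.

Answer: 1

Derivation:
tx540: no from garnet -> abort (commits=0)
txee5: no from flint -> abort (commits=0)
txce8: no from garnet -> abort (commits=0)
tx80b: all yes -> commit (commits=1)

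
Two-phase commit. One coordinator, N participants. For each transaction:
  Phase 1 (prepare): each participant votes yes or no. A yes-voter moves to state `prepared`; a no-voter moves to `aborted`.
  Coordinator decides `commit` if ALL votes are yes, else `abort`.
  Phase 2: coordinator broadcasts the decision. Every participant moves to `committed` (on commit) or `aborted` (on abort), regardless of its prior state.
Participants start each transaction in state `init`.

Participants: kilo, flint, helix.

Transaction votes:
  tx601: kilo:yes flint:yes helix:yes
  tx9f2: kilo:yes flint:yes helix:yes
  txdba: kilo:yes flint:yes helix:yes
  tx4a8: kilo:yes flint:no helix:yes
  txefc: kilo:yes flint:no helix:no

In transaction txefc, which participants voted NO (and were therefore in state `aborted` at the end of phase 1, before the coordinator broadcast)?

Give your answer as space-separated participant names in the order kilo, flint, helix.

Answer: flint helix

Derivation:
Txn txefc phase 1: kilo yes -> prepared; flint no -> aborted; helix no -> aborted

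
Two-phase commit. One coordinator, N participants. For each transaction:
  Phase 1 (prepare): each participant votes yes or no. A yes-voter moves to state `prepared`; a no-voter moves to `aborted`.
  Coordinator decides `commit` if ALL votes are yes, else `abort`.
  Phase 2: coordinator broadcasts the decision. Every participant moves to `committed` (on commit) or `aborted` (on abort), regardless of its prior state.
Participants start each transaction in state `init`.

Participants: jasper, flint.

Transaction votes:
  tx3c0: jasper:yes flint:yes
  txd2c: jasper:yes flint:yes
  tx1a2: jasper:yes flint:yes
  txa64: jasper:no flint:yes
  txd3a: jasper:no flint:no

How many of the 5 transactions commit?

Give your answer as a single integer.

tx3c0: all yes -> commit (commits=1)
txd2c: all yes -> commit (commits=2)
tx1a2: all yes -> commit (commits=3)
txa64: no from jasper -> abort (commits=3)
txd3a: no from jasper, flint -> abort (commits=3)

Answer: 3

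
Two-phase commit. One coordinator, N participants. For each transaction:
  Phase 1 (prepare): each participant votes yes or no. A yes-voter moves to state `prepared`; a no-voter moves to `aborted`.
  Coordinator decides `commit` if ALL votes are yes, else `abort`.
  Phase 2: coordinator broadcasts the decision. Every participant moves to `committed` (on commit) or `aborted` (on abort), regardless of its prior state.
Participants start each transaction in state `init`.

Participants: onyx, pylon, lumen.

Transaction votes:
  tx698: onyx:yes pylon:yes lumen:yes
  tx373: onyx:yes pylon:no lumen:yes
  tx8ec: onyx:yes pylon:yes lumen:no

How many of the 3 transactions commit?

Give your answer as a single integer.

Answer: 1

Derivation:
tx698: all yes -> commit (commits=1)
tx373: no from pylon -> abort (commits=1)
tx8ec: no from lumen -> abort (commits=1)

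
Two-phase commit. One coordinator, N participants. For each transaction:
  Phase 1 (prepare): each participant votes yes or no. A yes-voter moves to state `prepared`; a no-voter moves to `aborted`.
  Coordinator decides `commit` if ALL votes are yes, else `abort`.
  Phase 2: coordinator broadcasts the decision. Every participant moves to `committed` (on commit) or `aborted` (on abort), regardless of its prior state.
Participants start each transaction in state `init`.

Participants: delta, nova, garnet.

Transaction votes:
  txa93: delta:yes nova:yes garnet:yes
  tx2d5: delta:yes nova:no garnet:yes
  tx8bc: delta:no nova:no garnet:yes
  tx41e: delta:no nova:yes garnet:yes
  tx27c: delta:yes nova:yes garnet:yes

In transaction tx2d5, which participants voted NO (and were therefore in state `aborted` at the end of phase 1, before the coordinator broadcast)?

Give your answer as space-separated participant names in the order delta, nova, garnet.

Answer: nova

Derivation:
Txn tx2d5 phase 1: delta yes -> prepared; nova no -> aborted; garnet yes -> prepared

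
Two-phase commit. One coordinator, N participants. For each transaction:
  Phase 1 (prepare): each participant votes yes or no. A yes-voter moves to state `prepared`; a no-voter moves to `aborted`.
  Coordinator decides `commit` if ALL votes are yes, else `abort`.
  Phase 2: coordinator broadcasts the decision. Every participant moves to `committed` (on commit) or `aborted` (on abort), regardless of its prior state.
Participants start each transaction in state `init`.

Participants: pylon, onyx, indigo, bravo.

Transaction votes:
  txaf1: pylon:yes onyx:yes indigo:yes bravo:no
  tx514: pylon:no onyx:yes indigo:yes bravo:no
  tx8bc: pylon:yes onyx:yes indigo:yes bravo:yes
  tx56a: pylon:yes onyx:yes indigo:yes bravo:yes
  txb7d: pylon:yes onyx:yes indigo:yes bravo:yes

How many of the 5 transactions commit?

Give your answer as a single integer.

txaf1: no from bravo -> abort (commits=0)
tx514: no from pylon, bravo -> abort (commits=0)
tx8bc: all yes -> commit (commits=1)
tx56a: all yes -> commit (commits=2)
txb7d: all yes -> commit (commits=3)

Answer: 3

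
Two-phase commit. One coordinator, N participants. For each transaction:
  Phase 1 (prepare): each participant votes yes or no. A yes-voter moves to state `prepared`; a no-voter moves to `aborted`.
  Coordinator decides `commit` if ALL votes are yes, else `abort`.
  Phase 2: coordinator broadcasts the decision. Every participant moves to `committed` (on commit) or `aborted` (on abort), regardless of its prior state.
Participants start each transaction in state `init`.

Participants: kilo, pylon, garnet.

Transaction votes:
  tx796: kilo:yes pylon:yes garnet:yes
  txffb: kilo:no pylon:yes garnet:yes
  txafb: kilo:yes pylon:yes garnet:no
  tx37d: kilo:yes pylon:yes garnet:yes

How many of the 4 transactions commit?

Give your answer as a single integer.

tx796: all yes -> commit (commits=1)
txffb: no from kilo -> abort (commits=1)
txafb: no from garnet -> abort (commits=1)
tx37d: all yes -> commit (commits=2)

Answer: 2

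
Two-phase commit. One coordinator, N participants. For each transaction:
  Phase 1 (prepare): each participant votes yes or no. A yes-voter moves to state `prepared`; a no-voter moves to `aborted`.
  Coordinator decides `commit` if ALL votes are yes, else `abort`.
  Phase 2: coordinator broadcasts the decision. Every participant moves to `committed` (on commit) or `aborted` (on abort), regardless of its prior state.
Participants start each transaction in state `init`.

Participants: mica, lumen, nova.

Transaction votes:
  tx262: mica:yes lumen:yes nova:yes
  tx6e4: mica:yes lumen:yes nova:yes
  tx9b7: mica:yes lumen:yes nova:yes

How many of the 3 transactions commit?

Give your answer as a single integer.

tx262: all yes -> commit (commits=1)
tx6e4: all yes -> commit (commits=2)
tx9b7: all yes -> commit (commits=3)

Answer: 3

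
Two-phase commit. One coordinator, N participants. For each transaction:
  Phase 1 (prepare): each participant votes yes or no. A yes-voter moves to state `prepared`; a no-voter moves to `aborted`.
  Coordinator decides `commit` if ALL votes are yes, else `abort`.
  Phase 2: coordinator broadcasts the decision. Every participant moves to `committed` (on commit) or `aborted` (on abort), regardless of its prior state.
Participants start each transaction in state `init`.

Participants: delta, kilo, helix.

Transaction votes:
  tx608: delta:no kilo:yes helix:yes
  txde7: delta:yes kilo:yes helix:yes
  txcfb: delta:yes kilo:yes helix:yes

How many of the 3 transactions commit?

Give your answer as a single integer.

tx608: no from delta -> abort (commits=0)
txde7: all yes -> commit (commits=1)
txcfb: all yes -> commit (commits=2)

Answer: 2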